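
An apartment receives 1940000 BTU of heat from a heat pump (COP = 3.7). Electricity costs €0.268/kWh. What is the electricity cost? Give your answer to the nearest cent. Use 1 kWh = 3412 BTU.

Heat delivered = 1,940,000 BTU / 3412 = 568.6 kWh
Electrical input = 568.6 kWh / 3.7 = 153.7 kWh
Cost = 153.7 × €0.268/kWh = €41.18

€41.18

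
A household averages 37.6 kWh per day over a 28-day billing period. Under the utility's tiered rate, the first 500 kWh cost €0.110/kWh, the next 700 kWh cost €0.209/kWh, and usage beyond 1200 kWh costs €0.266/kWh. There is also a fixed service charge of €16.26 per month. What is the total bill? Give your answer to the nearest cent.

Usage = 37.6 kWh/day × 28 days = 1052.8 kWh
First 500 kWh × €0.110 = €55.00
Next 552.8 kWh × €0.209 = €115.54
Remaining tier: 0 kWh (not reached)
Energy charge = €170.54; + service €16.26 = €186.80

€186.80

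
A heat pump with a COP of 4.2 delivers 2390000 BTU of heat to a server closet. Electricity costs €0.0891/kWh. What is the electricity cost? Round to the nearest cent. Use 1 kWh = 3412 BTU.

Heat delivered = 2,390,000 BTU / 3412 = 700.5 kWh
Electrical input = 700.5 kWh / 4.2 = 166.8 kWh
Cost = 166.8 × €0.0891/kWh = €14.86

€14.86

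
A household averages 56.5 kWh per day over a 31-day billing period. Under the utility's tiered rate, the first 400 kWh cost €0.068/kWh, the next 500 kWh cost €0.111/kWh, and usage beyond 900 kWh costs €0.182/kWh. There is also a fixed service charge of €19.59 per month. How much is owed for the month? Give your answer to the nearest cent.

Usage = 56.5 kWh/day × 31 days = 1751.5 kWh
First 400 kWh × €0.068 = €27.20
Next 500 kWh × €0.111 = €55.50
Remaining 851.5 kWh × €0.182 = €154.97
Energy charge = €237.67; + service €19.59 = €257.26

€257.26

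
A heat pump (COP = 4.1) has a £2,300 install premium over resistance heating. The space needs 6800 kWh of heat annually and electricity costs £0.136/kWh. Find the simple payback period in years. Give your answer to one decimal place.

3.3 years

Resistance: 6800 kWh × £0.136 = £924.80/yr
Heat pump: 6800 / 4.1 = 1659 kWh in → × £0.136 = £225.56/yr
Annual savings = £699.24
Payback = £2,300 / £699.24 = 3.29 years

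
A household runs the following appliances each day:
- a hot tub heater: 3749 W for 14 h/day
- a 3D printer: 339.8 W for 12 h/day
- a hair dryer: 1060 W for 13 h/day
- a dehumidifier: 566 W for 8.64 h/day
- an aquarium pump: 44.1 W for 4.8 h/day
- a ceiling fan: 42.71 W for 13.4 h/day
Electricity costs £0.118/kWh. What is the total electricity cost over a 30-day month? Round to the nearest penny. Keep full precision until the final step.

hot tub heater: 3749 W × 14 h × 30 d = 1,574,580 Wh = 1,575 kWh
3D printer: 339.8 W × 12 h × 30 d = 122,328 Wh = 122.3 kWh
hair dryer: 1060 W × 13 h × 30 d = 413,400 Wh = 413.4 kWh
dehumidifier: 566 W × 8.64 h × 30 d = 146,707 Wh = 146.7 kWh
aquarium pump: 44.1 W × 4.8 h × 30 d = 6,350 Wh = 6.35 kWh
ceiling fan: 42.71 W × 13.4 h × 30 d = 17,169 Wh = 17.17 kWh
Total energy = 1,575 + 122.3 + 413.4 + 146.7 + 6.35 + 17.17 = 2,281 kWh
Cost = 2,281 kWh × £0.118 = £269.10

£269.10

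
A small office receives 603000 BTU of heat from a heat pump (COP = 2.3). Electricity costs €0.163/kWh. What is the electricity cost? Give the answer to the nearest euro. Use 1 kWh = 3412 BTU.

Heat delivered = 603,000 BTU / 3412 = 176.7 kWh
Electrical input = 176.7 kWh / 2.3 = 76.84 kWh
Cost = 76.84 × €0.163/kWh = €12.52 ≈ €13

€13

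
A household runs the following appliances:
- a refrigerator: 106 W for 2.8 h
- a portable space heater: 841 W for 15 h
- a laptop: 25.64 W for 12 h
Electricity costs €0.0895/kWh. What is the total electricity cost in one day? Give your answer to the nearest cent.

refrigerator: 106 W × 2.8 h = 297 Wh = 0.2968 kWh
portable space heater: 841 W × 15 h = 12,615 Wh = 12.62 kWh
laptop: 25.64 W × 12 h = 308 Wh = 0.3077 kWh
Total energy = 0.2968 + 12.62 + 0.3077 = 13.22 kWh
Cost = 13.22 kWh × €0.0895 = €1.18

€1.18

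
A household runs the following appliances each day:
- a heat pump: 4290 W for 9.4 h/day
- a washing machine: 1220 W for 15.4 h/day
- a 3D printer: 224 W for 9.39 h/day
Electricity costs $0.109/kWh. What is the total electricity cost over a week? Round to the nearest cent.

heat pump: 4290 W × 9.4 h × 7 d = 282,282 Wh = 282.3 kWh
washing machine: 1220 W × 15.4 h × 7 d = 131,516 Wh = 131.5 kWh
3D printer: 224 W × 9.39 h × 7 d = 14,724 Wh = 14.72 kWh
Total energy = 282.3 + 131.5 + 14.72 = 428.5 kWh
Cost = 428.5 kWh × $0.109 = $46.71

$46.71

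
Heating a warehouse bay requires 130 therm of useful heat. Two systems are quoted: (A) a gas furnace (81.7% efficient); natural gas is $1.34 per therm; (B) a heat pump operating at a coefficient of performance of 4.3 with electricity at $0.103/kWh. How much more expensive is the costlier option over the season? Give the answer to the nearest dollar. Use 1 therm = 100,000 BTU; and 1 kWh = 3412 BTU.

$122

Heat load = 130 therm × 100,000 = 13,000,000 BTU
Gas: input = 13,000,000 / 0.817 = 15,911,873 BTU = 159.1 therm → 159.1 × $1.34 = $213.22
Heat pump: 13,000,000 BTU / 3412 = 3,810 kWh heat; / 4.3 = 886.1 kWh in → × $0.103 = $91.26
Difference = |$213.22 − $91.26| = $121.95 ≈ $122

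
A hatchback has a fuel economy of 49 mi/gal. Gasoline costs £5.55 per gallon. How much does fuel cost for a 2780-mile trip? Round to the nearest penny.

£314.88

Fuel = 2780 mi / 49 mpg = 56.73 gal
Cost = 56.73 gal × £5.55/gal = £314.88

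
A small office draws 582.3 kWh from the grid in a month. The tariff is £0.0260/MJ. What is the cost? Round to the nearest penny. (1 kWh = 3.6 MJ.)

582.3 kWh × (3.6 MJ/kWh) = 2,096 MJ
Cost = 2,096 MJ × £0.0260/MJ = £54.50

£54.50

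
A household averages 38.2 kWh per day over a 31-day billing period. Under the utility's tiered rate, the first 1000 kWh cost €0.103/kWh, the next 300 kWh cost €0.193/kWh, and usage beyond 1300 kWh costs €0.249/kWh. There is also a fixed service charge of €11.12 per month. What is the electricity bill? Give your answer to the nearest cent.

€149.67

Usage = 38.2 kWh/day × 31 days = 1184.2 kWh
First 1000 kWh × €0.103 = €103.00
Next 184.2 kWh × €0.193 = €35.55
Remaining tier: 0 kWh (not reached)
Energy charge = €138.55; + service €11.12 = €149.67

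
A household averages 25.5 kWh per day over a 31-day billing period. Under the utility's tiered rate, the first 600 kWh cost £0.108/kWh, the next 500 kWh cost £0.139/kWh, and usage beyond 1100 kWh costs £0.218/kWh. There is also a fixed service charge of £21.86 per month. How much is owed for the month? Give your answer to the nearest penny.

£113.14

Usage = 25.5 kWh/day × 31 days = 790.5 kWh
First 600 kWh × £0.108 = £64.80
Next 190.5 kWh × £0.139 = £26.48
Remaining tier: 0 kWh (not reached)
Energy charge = £91.28; + service £21.86 = £113.14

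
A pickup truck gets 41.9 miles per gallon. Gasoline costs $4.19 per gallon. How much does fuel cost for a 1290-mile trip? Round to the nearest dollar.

$129

Fuel = 1290 mi / 41.9 mpg = 30.79 gal
Cost = 30.79 gal × $4.19/gal = $129.00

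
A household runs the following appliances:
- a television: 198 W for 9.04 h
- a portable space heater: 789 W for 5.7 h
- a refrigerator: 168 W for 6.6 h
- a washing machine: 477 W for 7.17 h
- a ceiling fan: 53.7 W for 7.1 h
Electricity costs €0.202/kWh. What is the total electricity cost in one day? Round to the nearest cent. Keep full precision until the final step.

€2.26

television: 198 W × 9.04 h = 1,790 Wh = 1.79 kWh
portable space heater: 789 W × 5.7 h = 4,497 Wh = 4.497 kWh
refrigerator: 168 W × 6.6 h = 1,109 Wh = 1.109 kWh
washing machine: 477 W × 7.17 h = 3,420 Wh = 3.42 kWh
ceiling fan: 53.7 W × 7.1 h = 381 Wh = 0.3813 kWh
Total energy = 1.79 + 4.497 + 1.109 + 3.42 + 0.3813 = 11.2 kWh
Cost = 11.2 kWh × €0.202 = €2.26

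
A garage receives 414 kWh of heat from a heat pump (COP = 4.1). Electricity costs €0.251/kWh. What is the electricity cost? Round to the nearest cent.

Electrical input = 414 kWh / 4.1 = 101 kWh
Cost = 101 × €0.251/kWh = €25.34

€25.34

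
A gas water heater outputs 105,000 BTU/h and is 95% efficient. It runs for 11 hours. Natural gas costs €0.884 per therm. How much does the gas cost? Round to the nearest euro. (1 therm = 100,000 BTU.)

€11

Heat delivered = 105,000 BTU/h × 11 h = 1,155,000 BTU
Gas input = 1,155,000 / 0.95 = 1,215,789 BTU
= 1,215,789 / 100,000 = 12.16 therm
Cost = 12.16 × €0.884/therm = €10.75 ≈ €11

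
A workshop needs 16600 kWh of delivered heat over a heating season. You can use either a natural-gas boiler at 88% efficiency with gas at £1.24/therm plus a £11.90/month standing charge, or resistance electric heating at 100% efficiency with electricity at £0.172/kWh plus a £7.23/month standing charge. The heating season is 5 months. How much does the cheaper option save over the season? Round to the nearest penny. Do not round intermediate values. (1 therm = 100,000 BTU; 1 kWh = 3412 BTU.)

Heat load = 16600 kWh × 3412 = 56,639,200 BTU
Gas: input = 56,639,200 / 0.88 = 64,362,727 BTU = 643.6 therm → 643.6 × £1.24 = £798.10; + 5 × £11.90 standing = £857.60
Electric: 56,639,200 BTU / 3412 = 16,600 kWh → × £0.172 = £2,855.20; + 5 × £7.23 standing = £2,891.35
Difference = |£857.60 − £2,891.35| = £2,033.75

£2033.75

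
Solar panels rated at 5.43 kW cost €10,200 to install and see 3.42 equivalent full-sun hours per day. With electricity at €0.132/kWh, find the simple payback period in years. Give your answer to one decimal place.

11.4 years

Daily generation = 5.43 kW × 3.42 h = 18.57 kWh
Annual generation = 18.57 × 365 = 6778.3 kWh
Annual savings = 6778.3 × €0.132 = €894.73
Payback = €10,200 / €894.73 = 11.4 years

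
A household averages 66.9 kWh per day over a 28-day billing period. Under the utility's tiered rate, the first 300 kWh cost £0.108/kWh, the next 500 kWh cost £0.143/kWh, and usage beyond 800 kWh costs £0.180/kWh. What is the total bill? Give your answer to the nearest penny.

Usage = 66.9 kWh/day × 28 days = 1873.2 kWh
First 300 kWh × £0.108 = £32.40
Next 500 kWh × £0.143 = £71.50
Remaining 1073.2 kWh × £0.180 = £193.18
Total = £297.08

£297.08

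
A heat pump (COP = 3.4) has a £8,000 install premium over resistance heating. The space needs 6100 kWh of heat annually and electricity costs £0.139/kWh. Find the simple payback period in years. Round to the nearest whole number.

13 years

Resistance: 6100 kWh × £0.139 = £847.90/yr
Heat pump: 6100 / 3.4 = 1794 kWh in → × £0.139 = £249.38/yr
Annual savings = £598.52
Payback = £8,000 / £598.52 = 13.4 years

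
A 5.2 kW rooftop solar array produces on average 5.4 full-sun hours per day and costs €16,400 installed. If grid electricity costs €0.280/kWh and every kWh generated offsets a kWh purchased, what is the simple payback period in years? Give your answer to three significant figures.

Daily generation = 5.2 kW × 5.4 h = 28.08 kWh
Annual generation = 28.08 × 365 = 10249 kWh
Annual savings = 10249 × €0.280 = €2,869.78
Payback = €16,400 / €2,869.78 = 5.71 years

5.71 years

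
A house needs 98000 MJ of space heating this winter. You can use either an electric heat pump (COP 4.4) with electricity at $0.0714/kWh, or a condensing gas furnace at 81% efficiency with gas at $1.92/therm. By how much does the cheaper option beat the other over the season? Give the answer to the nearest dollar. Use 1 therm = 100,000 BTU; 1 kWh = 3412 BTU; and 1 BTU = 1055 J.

$1760

Heat load = 98000 MJ = 98,000,000,000 J / 1055 = 92,890,995 BTU
Gas: input = 92,890,995 / 0.81 = 114,680,241 BTU = 1,147 therm → 1,147 × $1.92 = $2,201.86
Heat pump: 92,890,995 BTU / 3412 = 27,220 kWh heat; / 4.4 = 6,187 kWh in → × $0.0714 = $441.78
Difference = |$2,201.86 − $441.78| = $1,760.08 ≈ $1760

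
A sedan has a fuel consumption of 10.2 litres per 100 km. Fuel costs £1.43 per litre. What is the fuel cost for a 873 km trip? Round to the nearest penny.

£127.34

Fuel = 10.2 L/100 km × 873 km / 100 = 89.05 L
Cost = 89.05 L × £1.43/L = £127.34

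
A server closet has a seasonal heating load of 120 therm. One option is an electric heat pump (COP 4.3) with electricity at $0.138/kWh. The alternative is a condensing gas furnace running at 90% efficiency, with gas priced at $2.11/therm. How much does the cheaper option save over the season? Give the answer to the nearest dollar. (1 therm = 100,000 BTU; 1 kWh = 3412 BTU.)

Heat load = 120 therm × 100,000 = 12,000,000 BTU
Gas: input = 12,000,000 / 0.90 = 13,333,333 BTU = 133.3 therm → 133.3 × $2.11 = $281.33
Heat pump: 12,000,000 BTU / 3412 = 3,517 kWh heat; / 4.3 = 817.9 kWh in → × $0.138 = $112.87
Difference = |$281.33 − $112.87| = $168.46 ≈ $168

$168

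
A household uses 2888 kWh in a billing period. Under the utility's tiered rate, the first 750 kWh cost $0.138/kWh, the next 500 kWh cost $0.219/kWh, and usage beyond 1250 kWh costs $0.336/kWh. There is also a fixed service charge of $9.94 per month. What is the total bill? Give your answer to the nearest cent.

$773.31

First 750 kWh × $0.138 = $103.50
Next 500 kWh × $0.219 = $109.50
Remaining 1638 kWh × $0.336 = $550.37
Energy charge = $763.37; + service $9.94 = $773.31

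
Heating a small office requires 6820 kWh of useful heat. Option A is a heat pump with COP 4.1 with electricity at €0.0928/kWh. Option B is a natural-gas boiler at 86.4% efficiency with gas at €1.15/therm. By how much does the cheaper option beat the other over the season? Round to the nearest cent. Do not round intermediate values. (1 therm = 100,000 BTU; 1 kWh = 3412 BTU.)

€155.36

Heat load = 6820 kWh × 3412 = 23,269,840 BTU
Gas: input = 23,269,840 / 0.864 = 26,932,685 BTU = 269.3 therm → 269.3 × €1.15 = €309.73
Heat pump: 23,269,840 BTU / 3412 = 6,820 kWh heat; / 4.1 = 1,663 kWh in → × €0.0928 = €154.36
Difference = |€309.73 − €154.36| = €155.36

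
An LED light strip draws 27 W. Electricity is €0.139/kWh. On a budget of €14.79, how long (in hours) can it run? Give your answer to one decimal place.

3940.8 h

Energy budget = €14.79 / €0.139 per kWh = 106.4 kWh = 106,403 Wh
Runtime = 106,403 Wh / 27 W = 3,941 h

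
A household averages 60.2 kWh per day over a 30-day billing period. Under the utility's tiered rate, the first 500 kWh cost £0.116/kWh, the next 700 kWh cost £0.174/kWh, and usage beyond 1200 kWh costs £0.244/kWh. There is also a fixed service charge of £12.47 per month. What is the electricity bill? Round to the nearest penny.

£340.13

Usage = 60.2 kWh/day × 30 days = 1806 kWh
First 500 kWh × £0.116 = £58.00
Next 700 kWh × £0.174 = £121.80
Remaining 606 kWh × £0.244 = £147.86
Energy charge = £327.66; + service £12.47 = £340.13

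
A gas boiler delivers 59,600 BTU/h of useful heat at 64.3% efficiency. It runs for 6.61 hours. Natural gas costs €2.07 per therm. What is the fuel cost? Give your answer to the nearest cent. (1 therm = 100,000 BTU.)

€12.68

Heat delivered = 59,600 BTU/h × 6.61 h = 393,956 BTU
Gas input = 393,956 / 0.643 = 612,684 BTU
= 612,684 / 100,000 = 6.127 therm
Cost = 6.127 × €2.07/therm = €12.68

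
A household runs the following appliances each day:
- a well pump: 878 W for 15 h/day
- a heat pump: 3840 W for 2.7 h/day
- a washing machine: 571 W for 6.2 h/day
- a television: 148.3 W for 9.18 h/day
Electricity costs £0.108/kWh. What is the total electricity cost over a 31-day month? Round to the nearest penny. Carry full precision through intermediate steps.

£95.22

well pump: 878 W × 15 h × 31 d = 408,270 Wh = 408.3 kWh
heat pump: 3840 W × 2.7 h × 31 d = 321,408 Wh = 321.4 kWh
washing machine: 571 W × 6.2 h × 31 d = 109,746 Wh = 109.7 kWh
television: 148.3 W × 9.18 h × 31 d = 42,203 Wh = 42.2 kWh
Total energy = 408.3 + 321.4 + 109.7 + 42.2 = 881.6 kWh
Cost = 881.6 kWh × £0.108 = £95.22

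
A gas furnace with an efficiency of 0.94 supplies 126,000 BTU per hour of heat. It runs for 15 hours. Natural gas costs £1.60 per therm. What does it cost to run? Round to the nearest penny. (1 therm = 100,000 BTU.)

£32.17

Heat delivered = 126,000 BTU/h × 15 h = 1,890,000 BTU
Gas input = 1,890,000 / 0.94 = 2,010,638 BTU
= 2,010,638 / 100,000 = 20.11 therm
Cost = 20.11 × £1.60/therm = £32.17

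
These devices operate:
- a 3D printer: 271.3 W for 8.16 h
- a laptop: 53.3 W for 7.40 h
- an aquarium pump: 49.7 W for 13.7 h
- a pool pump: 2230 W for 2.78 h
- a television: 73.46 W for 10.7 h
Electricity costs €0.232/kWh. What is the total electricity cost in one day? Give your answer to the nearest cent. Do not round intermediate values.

€2.38

3D printer: 271.3 W × 8.16 h = 2,214 Wh = 2.214 kWh
laptop: 53.3 W × 7.40 h = 394 Wh = 0.3944 kWh
aquarium pump: 49.7 W × 13.7 h = 681 Wh = 0.6809 kWh
pool pump: 2230 W × 2.78 h = 6,199 Wh = 6.199 kWh
television: 73.46 W × 10.7 h = 786 Wh = 0.786 kWh
Total energy = 2.214 + 0.3944 + 0.6809 + 6.199 + 0.786 = 10.27 kWh
Cost = 10.27 kWh × €0.232 = €2.38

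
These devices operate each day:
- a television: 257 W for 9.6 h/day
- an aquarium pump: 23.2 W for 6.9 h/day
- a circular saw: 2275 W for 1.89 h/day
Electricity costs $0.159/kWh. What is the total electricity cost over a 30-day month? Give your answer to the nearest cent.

television: 257 W × 9.6 h × 30 d = 74,016 Wh = 74.02 kWh
aquarium pump: 23.2 W × 6.9 h × 30 d = 4,802 Wh = 4.802 kWh
circular saw: 2275 W × 1.89 h × 30 d = 128,992 Wh = 129 kWh
Total energy = 74.02 + 4.802 + 129 = 207.8 kWh
Cost = 207.8 kWh × $0.159 = $33.04

$33.04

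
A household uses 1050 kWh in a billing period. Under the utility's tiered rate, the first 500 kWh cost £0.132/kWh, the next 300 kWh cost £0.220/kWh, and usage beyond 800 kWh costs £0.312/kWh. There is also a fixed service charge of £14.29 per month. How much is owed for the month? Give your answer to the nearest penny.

£224.29

First 500 kWh × £0.132 = £66.00
Next 300 kWh × £0.220 = £66.00
Remaining 250 kWh × £0.312 = £78.00
Energy charge = £210.00; + service £14.29 = £224.29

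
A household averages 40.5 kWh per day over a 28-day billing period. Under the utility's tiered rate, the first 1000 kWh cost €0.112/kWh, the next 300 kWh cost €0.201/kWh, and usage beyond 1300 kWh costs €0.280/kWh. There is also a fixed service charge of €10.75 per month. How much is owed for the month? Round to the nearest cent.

€149.68

Usage = 40.5 kWh/day × 28 days = 1134 kWh
First 1000 kWh × €0.112 = €112.00
Next 134 kWh × €0.201 = €26.93
Remaining tier: 0 kWh (not reached)
Energy charge = €138.93; + service €10.75 = €149.68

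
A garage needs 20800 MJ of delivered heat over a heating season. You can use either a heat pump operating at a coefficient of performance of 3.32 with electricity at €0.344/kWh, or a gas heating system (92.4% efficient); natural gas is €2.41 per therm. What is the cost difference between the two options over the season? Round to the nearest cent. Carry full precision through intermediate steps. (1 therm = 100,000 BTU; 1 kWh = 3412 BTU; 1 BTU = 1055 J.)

Heat load = 20800 MJ = 20,800,000,000 J / 1055 = 19,715,640 BTU
Gas: input = 19,715,640 / 0.924 = 21,337,273 BTU = 213.4 therm → 213.4 × €2.41 = €514.23
Heat pump: 19,715,640 BTU / 3412 = 5,778 kWh heat; / 3.32 = 1,740 kWh in → × €0.344 = €598.72
Difference = |€514.23 − €598.72| = €84.49

€84.49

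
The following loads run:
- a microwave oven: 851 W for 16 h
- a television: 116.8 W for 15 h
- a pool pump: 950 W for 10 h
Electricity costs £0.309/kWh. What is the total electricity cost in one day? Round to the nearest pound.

microwave oven: 851 W × 16 h = 13,616 Wh = 13.62 kWh
television: 116.8 W × 15 h = 1,752 Wh = 1.752 kWh
pool pump: 950 W × 10 h = 9,500 Wh = 9.5 kWh
Total energy = 13.62 + 1.752 + 9.5 = 24.87 kWh
Cost = 24.87 kWh × £0.309 = £7.68 ≈ £8

£8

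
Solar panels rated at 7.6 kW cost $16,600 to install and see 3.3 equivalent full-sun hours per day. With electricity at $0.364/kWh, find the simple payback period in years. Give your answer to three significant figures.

Daily generation = 7.6 kW × 3.3 h = 25.08 kWh
Annual generation = 25.08 × 365 = 9154.2 kWh
Annual savings = 9154.2 × $0.364 = $3,332.13
Payback = $16,600 / $3,332.13 = 4.98 years

4.98 years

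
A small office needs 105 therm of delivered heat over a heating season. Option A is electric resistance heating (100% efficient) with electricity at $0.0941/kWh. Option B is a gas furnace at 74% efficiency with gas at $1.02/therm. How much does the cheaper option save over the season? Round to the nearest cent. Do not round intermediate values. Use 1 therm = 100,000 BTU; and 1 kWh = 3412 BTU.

$144.85

Heat load = 105 therm × 100,000 = 10,500,000 BTU
Gas: input = 10,500,000 / 0.74 = 14,189,189 BTU = 141.9 therm → 141.9 × $1.02 = $144.73
Electric: 10,500,000 BTU / 3412 = 3,077 kWh → × $0.0941 = $289.58
Difference = |$144.73 − $289.58| = $144.85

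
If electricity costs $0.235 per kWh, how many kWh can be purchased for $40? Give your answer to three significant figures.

$40 / $0.235 per kWh = 170.2 kWh

170 kWh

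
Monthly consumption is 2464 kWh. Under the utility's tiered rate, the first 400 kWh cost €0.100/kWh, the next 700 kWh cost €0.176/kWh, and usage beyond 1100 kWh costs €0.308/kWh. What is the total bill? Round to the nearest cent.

€583.31

First 400 kWh × €0.100 = €40.00
Next 700 kWh × €0.176 = €123.20
Remaining 1364 kWh × €0.308 = €420.11
Total = €583.31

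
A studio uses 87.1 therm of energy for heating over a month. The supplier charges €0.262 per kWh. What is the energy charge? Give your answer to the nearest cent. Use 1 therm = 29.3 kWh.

€668.63

87.1 therm × (29.3 kWh/therm) = 2,552 kWh
Cost = 2,552 kWh × €0.262/kWh = €668.63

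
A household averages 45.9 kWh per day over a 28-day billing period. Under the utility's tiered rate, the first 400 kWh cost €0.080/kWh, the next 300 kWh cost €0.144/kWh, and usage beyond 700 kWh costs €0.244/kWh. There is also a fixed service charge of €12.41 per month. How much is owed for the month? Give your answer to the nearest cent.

Usage = 45.9 kWh/day × 28 days = 1285.2 kWh
First 400 kWh × €0.080 = €32.00
Next 300 kWh × €0.144 = €43.20
Remaining 585.2 kWh × €0.244 = €142.79
Energy charge = €217.99; + service €12.41 = €230.40

€230.40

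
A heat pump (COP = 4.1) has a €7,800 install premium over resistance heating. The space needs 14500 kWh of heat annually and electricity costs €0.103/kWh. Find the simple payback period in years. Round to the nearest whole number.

7 years

Resistance: 14500 kWh × €0.103 = €1,493.50/yr
Heat pump: 14500 / 4.1 = 3537 kWh in → × €0.103 = €364.27/yr
Annual savings = €1,129.23
Payback = €7,800 / €1,129.23 = 6.91 years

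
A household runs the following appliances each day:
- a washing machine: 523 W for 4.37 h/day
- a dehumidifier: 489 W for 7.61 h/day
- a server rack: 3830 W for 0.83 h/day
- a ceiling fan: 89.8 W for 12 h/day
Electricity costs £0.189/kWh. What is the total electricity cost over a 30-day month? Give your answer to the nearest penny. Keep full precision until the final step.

£58.19

washing machine: 523 W × 4.37 h × 30 d = 68,565 Wh = 68.57 kWh
dehumidifier: 489 W × 7.61 h × 30 d = 111,639 Wh = 111.6 kWh
server rack: 3830 W × 0.83 h × 30 d = 95,367 Wh = 95.37 kWh
ceiling fan: 89.8 W × 12 h × 30 d = 32,328 Wh = 32.33 kWh
Total energy = 68.57 + 111.6 + 95.37 + 32.33 = 307.9 kWh
Cost = 307.9 kWh × £0.189 = £58.19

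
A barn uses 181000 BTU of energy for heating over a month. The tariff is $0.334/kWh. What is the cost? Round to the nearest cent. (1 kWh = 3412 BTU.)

181000 BTU × (0.00029308 kWh/BTU) = 53.05 kWh
Cost = 53.05 kWh × $0.334/kWh = $17.72

$17.72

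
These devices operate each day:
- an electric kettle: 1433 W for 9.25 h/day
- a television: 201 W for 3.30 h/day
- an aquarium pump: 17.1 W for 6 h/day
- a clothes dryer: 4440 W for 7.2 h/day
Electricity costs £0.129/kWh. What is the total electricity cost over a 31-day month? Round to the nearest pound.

£184

electric kettle: 1433 W × 9.25 h × 31 d = 410,913 Wh = 410.9 kWh
television: 201 W × 3.30 h × 31 d = 20,562 Wh = 20.56 kWh
aquarium pump: 17.1 W × 6 h × 31 d = 3,181 Wh = 3.181 kWh
clothes dryer: 4440 W × 7.2 h × 31 d = 991,008 Wh = 991 kWh
Total energy = 410.9 + 20.56 + 3.181 + 991 = 1,426 kWh
Cost = 1,426 kWh × £0.129 = £183.91 ≈ £184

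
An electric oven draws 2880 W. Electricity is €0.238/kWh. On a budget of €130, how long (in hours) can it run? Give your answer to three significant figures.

190 h

Energy budget = €130 / €0.238 per kWh = 546.2 kWh = 546,218 Wh
Runtime = 546,218 Wh / 2880 W = 189.7 h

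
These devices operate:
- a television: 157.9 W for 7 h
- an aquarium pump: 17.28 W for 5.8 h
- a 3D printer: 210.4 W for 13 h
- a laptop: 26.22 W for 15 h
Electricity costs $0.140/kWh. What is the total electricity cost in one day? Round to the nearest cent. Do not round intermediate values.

$0.61

television: 157.9 W × 7 h = 1,105 Wh = 1.105 kWh
aquarium pump: 17.28 W × 5.8 h = 100 Wh = 0.1002 kWh
3D printer: 210.4 W × 13 h = 2,735 Wh = 2.735 kWh
laptop: 26.22 W × 15 h = 393 Wh = 0.3933 kWh
Total energy = 1.105 + 0.1002 + 2.735 + 0.3933 = 4.334 kWh
Cost = 4.334 kWh × $0.140 = $0.61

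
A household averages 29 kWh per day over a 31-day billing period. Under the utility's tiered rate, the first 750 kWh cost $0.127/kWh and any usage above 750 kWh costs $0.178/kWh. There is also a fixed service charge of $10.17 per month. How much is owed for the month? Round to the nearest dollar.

$132

Usage = 29 kWh/day × 31 days = 899 kWh
First 750 kWh × $0.127 = $95.25
Remaining 149 kWh × $0.178 = $26.52
Energy charge = $121.77; + service $10.17 = $131.94 ≈ $132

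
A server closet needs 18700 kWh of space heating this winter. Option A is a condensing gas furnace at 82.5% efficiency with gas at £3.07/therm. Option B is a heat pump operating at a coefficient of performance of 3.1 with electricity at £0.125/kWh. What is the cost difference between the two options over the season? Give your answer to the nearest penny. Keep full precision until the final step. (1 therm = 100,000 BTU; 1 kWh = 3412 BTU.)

£1620.26

Heat load = 18700 kWh × 3412 = 63,804,400 BTU
Gas: input = 63,804,400 / 0.825 = 77,338,667 BTU = 773.4 therm → 773.4 × £3.07 = £2,374.30
Heat pump: 63,804,400 BTU / 3412 = 18,700 kWh heat; / 3.1 = 6,032 kWh in → × £0.125 = £754.03
Difference = |£2,374.30 − £754.03| = £1,620.26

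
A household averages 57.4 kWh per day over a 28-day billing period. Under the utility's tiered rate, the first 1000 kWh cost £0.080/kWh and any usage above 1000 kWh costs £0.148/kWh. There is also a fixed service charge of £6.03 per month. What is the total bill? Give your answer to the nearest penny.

Usage = 57.4 kWh/day × 28 days = 1607.2 kWh
First 1000 kWh × £0.080 = £80.00
Remaining 607.2 kWh × £0.148 = £89.87
Energy charge = £169.87; + service £6.03 = £175.90

£175.90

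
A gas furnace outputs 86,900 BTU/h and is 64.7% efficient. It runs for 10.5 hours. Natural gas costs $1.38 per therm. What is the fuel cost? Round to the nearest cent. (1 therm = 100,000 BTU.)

$19.46

Heat delivered = 86,900 BTU/h × 10.5 h = 912,450 BTU
Gas input = 912,450 / 0.647 = 1,410,278 BTU
= 1,410,278 / 100,000 = 14.1 therm
Cost = 14.1 × $1.38/therm = $19.46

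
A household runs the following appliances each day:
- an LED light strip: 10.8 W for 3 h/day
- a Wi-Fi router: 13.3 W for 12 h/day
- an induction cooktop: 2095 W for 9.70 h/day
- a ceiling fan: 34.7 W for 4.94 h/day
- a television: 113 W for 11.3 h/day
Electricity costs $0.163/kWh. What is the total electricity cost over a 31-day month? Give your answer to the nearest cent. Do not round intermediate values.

$110.97

LED light strip: 10.8 W × 3 h × 31 d = 1,004 Wh = 1.004 kWh
Wi-Fi router: 13.3 W × 12 h × 31 d = 4,948 Wh = 4.948 kWh
induction cooktop: 2095 W × 9.70 h × 31 d = 629,966 Wh = 630 kWh
ceiling fan: 34.7 W × 4.94 h × 31 d = 5,314 Wh = 5.314 kWh
television: 113 W × 11.3 h × 31 d = 39,584 Wh = 39.58 kWh
Total energy = 1.004 + 4.948 + 630 + 5.314 + 39.58 = 680.8 kWh
Cost = 680.8 kWh × $0.163 = $110.97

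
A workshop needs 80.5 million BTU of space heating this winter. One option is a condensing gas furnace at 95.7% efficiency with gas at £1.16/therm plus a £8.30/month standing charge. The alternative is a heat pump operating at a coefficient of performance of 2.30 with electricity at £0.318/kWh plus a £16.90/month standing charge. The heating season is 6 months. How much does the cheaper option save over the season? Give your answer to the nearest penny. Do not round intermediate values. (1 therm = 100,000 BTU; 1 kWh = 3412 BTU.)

£2337.86

Heat load = 80.5 × 10⁶ BTU = 80,500,000 BTU
Gas: input = 80,500,000 / 0.957 = 84,117,032 BTU = 841.2 therm → 841.2 × £1.16 = £975.76; + 6 × £8.30 standing = £1,025.56
Heat pump: 80,500,000 BTU / 3412 = 23,590 kWh heat; / 2.30 = 10,260 kWh in → × £0.318 = £3,262.02; + 6 × £16.90 standing = £3,363.42
Difference = |£1,025.56 − £3,363.42| = £2,337.86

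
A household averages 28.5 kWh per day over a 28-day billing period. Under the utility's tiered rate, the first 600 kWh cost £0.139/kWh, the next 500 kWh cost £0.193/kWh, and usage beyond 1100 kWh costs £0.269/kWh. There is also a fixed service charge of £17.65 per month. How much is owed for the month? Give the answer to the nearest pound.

Usage = 28.5 kWh/day × 28 days = 798 kWh
First 600 kWh × £0.139 = £83.40
Next 198 kWh × £0.193 = £38.21
Remaining tier: 0 kWh (not reached)
Energy charge = £121.61; + service £17.65 = £139.26 ≈ £139

£139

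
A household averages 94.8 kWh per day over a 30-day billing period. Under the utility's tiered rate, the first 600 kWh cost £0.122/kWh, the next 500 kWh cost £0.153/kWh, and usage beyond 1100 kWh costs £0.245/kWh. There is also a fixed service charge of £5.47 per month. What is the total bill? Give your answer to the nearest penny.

£582.45

Usage = 94.8 kWh/day × 30 days = 2844 kWh
First 600 kWh × £0.122 = £73.20
Next 500 kWh × £0.153 = £76.50
Remaining 1744 kWh × £0.245 = £427.28
Energy charge = £576.98; + service £5.47 = £582.45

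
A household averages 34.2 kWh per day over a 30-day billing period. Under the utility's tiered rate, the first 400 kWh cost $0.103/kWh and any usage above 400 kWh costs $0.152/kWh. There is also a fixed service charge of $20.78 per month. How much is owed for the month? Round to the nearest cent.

Usage = 34.2 kWh/day × 30 days = 1026 kWh
First 400 kWh × $0.103 = $41.20
Remaining 626 kWh × $0.152 = $95.15
Energy charge = $136.35; + service $20.78 = $157.13

$157.13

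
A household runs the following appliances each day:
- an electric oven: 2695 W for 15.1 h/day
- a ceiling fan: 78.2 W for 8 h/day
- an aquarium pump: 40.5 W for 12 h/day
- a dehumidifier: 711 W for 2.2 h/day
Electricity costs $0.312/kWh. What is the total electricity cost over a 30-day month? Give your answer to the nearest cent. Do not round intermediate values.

$405.95

electric oven: 2695 W × 15.1 h × 30 d = 1,220,835 Wh = 1,221 kWh
ceiling fan: 78.2 W × 8 h × 30 d = 18,768 Wh = 18.77 kWh
aquarium pump: 40.5 W × 12 h × 30 d = 14,580 Wh = 14.58 kWh
dehumidifier: 711 W × 2.2 h × 30 d = 46,926 Wh = 46.93 kWh
Total energy = 1,221 + 18.77 + 14.58 + 46.93 = 1,301 kWh
Cost = 1,301 kWh × $0.312 = $405.95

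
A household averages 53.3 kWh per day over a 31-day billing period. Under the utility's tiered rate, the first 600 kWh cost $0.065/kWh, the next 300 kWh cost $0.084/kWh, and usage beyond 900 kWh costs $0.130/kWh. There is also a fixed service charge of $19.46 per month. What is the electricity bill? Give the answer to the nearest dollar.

Usage = 53.3 kWh/day × 31 days = 1652.3 kWh
First 600 kWh × $0.065 = $39.00
Next 300 kWh × $0.084 = $25.20
Remaining 752.3 kWh × $0.130 = $97.80
Energy charge = $162.00; + service $19.46 = $181.46 ≈ $181

$181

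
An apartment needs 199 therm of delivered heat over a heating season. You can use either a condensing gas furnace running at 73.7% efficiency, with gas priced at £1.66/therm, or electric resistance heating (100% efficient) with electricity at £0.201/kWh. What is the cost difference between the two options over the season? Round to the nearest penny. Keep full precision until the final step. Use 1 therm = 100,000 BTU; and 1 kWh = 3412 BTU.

£724.08

Heat load = 199 therm × 100,000 = 19,900,000 BTU
Gas: input = 19,900,000 / 0.737 = 27,001,357 BTU = 270 therm → 270 × £1.66 = £448.22
Electric: 19,900,000 BTU / 3412 = 5,832 kWh → × £0.201 = £1,172.30
Difference = |£448.22 − £1,172.30| = £724.08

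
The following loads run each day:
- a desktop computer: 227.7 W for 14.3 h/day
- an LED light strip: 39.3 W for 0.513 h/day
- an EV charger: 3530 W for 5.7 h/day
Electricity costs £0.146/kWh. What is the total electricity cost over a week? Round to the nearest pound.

desktop computer: 227.7 W × 14.3 h × 7 d = 22,793 Wh = 22.79 kWh
LED light strip: 39.3 W × 0.513 h × 7 d = 141 Wh = 0.1411 kWh
EV charger: 3530 W × 5.7 h × 7 d = 140,847 Wh = 140.8 kWh
Total energy = 22.79 + 0.1411 + 140.8 = 163.8 kWh
Cost = 163.8 kWh × £0.146 = £23.91 ≈ £24

£24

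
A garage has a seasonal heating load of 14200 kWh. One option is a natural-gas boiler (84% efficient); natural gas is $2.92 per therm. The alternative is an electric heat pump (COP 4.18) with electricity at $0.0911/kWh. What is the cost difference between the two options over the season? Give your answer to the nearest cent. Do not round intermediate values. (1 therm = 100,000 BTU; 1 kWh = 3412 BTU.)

Heat load = 14200 kWh × 3412 = 48,450,400 BTU
Gas: input = 48,450,400 / 0.84 = 57,679,048 BTU = 576.8 therm → 576.8 × $2.92 = $1,684.23
Heat pump: 48,450,400 BTU / 3412 = 14,200 kWh heat; / 4.18 = 3,397 kWh in → × $0.0911 = $309.48
Difference = |$1,684.23 − $309.48| = $1,374.75

$1374.75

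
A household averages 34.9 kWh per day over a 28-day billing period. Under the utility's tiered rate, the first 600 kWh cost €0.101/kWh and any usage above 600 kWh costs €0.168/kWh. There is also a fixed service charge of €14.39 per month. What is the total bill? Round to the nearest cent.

€138.36

Usage = 34.9 kWh/day × 28 days = 977.2 kWh
First 600 kWh × €0.101 = €60.60
Remaining 377.2 kWh × €0.168 = €63.37
Energy charge = €123.97; + service €14.39 = €138.36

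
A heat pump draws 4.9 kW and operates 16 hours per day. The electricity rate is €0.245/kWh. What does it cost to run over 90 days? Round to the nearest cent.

€1728.72

Energy = 4900 W × 16 h/day × 90 days = 7,056,000 Wh = 7,056 kWh
Cost = 7,056 kWh × €0.245/kWh = €1,728.72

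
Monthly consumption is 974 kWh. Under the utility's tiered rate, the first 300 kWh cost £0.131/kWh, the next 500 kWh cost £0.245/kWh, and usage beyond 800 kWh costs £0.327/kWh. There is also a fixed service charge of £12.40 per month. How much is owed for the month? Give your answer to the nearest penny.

£231.10

First 300 kWh × £0.131 = £39.30
Next 500 kWh × £0.245 = £122.50
Remaining 174 kWh × £0.327 = £56.90
Energy charge = £218.70; + service £12.40 = £231.10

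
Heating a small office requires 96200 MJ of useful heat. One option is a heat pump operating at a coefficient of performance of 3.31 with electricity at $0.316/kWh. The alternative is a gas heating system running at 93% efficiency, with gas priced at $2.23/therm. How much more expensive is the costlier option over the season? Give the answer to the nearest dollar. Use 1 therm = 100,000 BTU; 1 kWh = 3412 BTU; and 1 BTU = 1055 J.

$365

Heat load = 96200 MJ = 96,200,000,000 J / 1055 = 91,184,834 BTU
Gas: input = 91,184,834 / 0.93 = 98,048,209 BTU = 980.5 therm → 980.5 × $2.23 = $2,186.48
Heat pump: 91,184,834 BTU / 3412 = 26,720 kWh heat; / 3.31 = 8,074 kWh in → × $0.316 = $2,551.37
Difference = |$2,186.48 − $2,551.37| = $364.89 ≈ $365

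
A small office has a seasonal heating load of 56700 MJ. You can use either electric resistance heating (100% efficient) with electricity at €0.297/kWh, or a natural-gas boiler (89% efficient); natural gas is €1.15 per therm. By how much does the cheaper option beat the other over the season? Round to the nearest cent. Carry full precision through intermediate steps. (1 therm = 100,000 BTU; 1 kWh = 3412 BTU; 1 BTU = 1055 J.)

Heat load = 56700 MJ = 56,700,000,000 J / 1055 = 53,744,076 BTU
Gas: input = 53,744,076 / 0.89 = 60,386,602 BTU = 603.9 therm → 603.9 × €1.15 = €694.45
Electric: 53,744,076 BTU / 3412 = 15,750 kWh → × €0.297 = €4,678.19
Difference = |€694.45 − €4,678.19| = €3,983.75

€3983.75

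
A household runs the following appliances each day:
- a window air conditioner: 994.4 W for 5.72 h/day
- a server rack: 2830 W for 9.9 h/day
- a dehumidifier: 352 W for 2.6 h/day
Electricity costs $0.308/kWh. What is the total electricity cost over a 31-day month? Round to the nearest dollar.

$331

window air conditioner: 994.4 W × 5.72 h × 31 d = 176,327 Wh = 176.3 kWh
server rack: 2830 W × 9.9 h × 31 d = 868,527 Wh = 868.5 kWh
dehumidifier: 352 W × 2.6 h × 31 d = 28,371 Wh = 28.37 kWh
Total energy = 176.3 + 868.5 + 28.37 = 1,073 kWh
Cost = 1,073 kWh × $0.308 = $330.55 ≈ $331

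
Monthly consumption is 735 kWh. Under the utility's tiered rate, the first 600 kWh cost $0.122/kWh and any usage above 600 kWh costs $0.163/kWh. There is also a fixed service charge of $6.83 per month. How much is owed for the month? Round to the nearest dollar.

$102

First 600 kWh × $0.122 = $73.20
Remaining 135 kWh × $0.163 = $22.01
Energy charge = $95.21; + service $6.83 = $102.04 ≈ $102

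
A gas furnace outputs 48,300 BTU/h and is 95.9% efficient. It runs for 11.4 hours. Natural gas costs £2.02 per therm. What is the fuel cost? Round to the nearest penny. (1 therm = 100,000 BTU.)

Heat delivered = 48,300 BTU/h × 11.4 h = 550,620 BTU
Gas input = 550,620 / 0.959 = 574,161 BTU
= 574,161 / 100,000 = 5.742 therm
Cost = 5.742 × £2.02/therm = £11.60

£11.60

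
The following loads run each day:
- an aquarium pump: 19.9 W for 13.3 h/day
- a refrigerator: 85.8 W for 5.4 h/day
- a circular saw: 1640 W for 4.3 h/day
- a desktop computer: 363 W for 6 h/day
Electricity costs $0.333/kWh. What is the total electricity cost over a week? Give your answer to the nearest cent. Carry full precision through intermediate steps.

aquarium pump: 19.9 W × 13.3 h × 7 d = 1,853 Wh = 1.853 kWh
refrigerator: 85.8 W × 5.4 h × 7 d = 3,243 Wh = 3.243 kWh
circular saw: 1640 W × 4.3 h × 7 d = 49,364 Wh = 49.36 kWh
desktop computer: 363 W × 6 h × 7 d = 15,246 Wh = 15.25 kWh
Total energy = 1.853 + 3.243 + 49.36 + 15.25 = 69.71 kWh
Cost = 69.71 kWh × $0.333 = $23.21

$23.21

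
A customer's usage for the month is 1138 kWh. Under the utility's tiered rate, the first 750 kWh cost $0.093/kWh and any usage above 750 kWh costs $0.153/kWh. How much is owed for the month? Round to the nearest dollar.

First 750 kWh × $0.093 = $69.75
Remaining 388 kWh × $0.153 = $59.36
Total = $129.11 ≈ $129

$129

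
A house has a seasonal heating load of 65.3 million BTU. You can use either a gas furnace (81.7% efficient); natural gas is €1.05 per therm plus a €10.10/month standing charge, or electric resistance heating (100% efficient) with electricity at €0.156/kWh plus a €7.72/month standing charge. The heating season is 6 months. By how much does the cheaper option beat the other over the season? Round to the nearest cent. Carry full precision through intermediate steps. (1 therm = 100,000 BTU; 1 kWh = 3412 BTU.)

€2132.07

Heat load = 65.3 × 10⁶ BTU = 65,300,000 BTU
Gas: input = 65,300,000 / 0.817 = 79,926,561 BTU = 799.3 therm → 799.3 × €1.05 = €839.23; + 6 × €10.10 standing = €899.83
Electric: 65,300,000 BTU / 3412 = 19,140 kWh → × €0.156 = €2,985.58; + 6 × €7.72 standing = €3,031.90
Difference = |€899.83 − €3,031.90| = €2,132.07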